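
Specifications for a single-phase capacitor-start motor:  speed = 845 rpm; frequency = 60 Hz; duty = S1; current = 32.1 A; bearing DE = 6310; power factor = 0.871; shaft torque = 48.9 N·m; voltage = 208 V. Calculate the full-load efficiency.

74.4 %

ω = 2π × 845/60 = 88.49 rad/s; P_out = τω = 48.9 × 88.49 = 4327 W
P_in = V·I·cosφ = 208 × 32.1 × 0.871 = 5815 W
η = P_out / P_in = 4327 / 5815 = 0.744 = 74.4%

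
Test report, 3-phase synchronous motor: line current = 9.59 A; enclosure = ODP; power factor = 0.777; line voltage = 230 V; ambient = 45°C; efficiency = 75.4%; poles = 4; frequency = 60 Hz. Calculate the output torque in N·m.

11.9 N·m

P_in = √3·V·I·cosφ = 1.732 × 230 × 9.59 × 0.777 = 2968 W
P_out = η·P_in = 0.754 × 2968 = 2238 W
n = n_s = 120×60/4 = 1800 rpm (synchronous)
ω = 2π×1800/60 = 188.5 rad/s
τ = P_out/ω = 2238/188.5 = 11.9 N·m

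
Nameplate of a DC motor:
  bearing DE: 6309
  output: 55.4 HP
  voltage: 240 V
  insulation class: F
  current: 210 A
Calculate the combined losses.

P_in = V·I = 240×210 = 50400 W
P_out = 55.4×746 = 41328 W
Losses = P_in − P_out = 50400 − 41328 = 9072 W

9070 W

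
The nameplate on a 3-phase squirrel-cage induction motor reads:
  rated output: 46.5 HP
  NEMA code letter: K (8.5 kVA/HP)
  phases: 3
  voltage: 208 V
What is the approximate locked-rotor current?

S_LR = 8.5 × 46.5 = 395.25 kVA
I_LR = S_LR/(√3·V_L) = 395250/(1.732×208) = 1100 A

1100 A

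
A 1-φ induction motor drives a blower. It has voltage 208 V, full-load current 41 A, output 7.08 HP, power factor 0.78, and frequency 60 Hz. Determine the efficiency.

79.4 %

P_out = 7.08 × 746 = 5282 W
P_in = V·I·cosφ = 208 × 41 × 0.78 = 6652 W
η = P_out / P_in = 5282 / 6652 = 0.794 = 79.4%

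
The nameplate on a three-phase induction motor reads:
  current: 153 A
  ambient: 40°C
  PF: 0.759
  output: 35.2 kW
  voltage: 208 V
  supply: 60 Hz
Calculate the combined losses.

P_in = √3·V·I·cosφ = 1.732×208×153×0.759 = 41835 W
P_out = 35200 W
Losses = P_in − P_out = 41835 − 35200 = 6635 W

6.64 kW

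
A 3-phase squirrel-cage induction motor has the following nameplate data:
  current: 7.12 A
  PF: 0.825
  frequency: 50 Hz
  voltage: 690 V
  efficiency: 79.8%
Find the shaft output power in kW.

5.6 kW

P_in = √3·V·I·cosφ = 1.732 × 690 × 7.12 × 0.825 = 7020 W
P_out = η·P_in = 0.798 × 7020 = 5602 W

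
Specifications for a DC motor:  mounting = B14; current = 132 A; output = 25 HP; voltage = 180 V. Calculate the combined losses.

5110 W

P_in = V·I = 180×132 = 23760 W
P_out = 25×746 = 18650 W
Losses = P_in − P_out = 23760 − 18650 = 5110 W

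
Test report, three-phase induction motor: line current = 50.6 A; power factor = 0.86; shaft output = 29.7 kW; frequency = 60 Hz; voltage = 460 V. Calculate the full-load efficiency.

P_out = 29.7 kW = 29700 W
P_in = √3·V_L·I_L·cosφ = 1.732 × 460 × 50.6 × 0.86 = 34670 W
η = P_out / P_in = 29700 / 34670 = 0.857 = 85.7%

85.7 %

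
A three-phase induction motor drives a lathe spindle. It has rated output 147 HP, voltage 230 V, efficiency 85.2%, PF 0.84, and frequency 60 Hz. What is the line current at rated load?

P_out = 147 × 746 = 109662 W
P_in = P_out / η = 109662 / 0.852 = 128711 W
I_L = P_in / (√3·V_L·cosφ) = 128711 / (1.732 × 230 × 0.84) = 385 A

385 A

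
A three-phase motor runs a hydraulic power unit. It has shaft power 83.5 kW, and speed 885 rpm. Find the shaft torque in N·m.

901 N·m

ω = 2π × 885/60 = 92.68 rad/s
τ = P/ω = 83500/92.68 = 901 N·m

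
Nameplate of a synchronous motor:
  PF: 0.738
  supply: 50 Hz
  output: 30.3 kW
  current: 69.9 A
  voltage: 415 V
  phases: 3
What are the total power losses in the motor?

P_in = √3·V·I·cosφ = 1.732×415×69.9×0.738 = 37079 W
P_out = 30300 W
Losses = P_in − P_out = 37079 − 30300 = 6779 W

6.78 kW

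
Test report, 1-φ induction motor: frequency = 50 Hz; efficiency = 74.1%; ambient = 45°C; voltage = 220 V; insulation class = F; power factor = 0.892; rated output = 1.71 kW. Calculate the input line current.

P_out = 1.71 kW = 1710 W
P_in = P_out / η = 1710 / 0.741 = 2308 W
I = P_in / (V·cosφ) = 2308 / (220 × 0.892) = 11.8 A

11.8 A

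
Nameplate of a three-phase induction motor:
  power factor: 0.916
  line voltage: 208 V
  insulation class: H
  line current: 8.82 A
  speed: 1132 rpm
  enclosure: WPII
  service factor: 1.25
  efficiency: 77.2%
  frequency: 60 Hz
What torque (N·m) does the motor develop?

19 N·m

P_in = √3·V·I·cosφ = 1.732 × 208 × 8.82 × 0.916 = 2911 W
P_out = η·P_in = 0.772 × 2911 = 2247 W
n = 1132 rpm
ω = 2π×1132/60 = 118.5 rad/s
τ = P_out/ω = 2247/118.5 = 19 N·m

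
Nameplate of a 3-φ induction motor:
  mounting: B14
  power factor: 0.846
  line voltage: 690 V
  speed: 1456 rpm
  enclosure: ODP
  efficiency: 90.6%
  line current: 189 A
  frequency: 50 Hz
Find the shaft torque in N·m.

P_in = √3·V·I·cosφ = 1.732 × 690 × 189 × 0.846 = 191086 W
P_out = η·P_in = 0.906 × 191086 = 173124 W
n = 1456 rpm
ω = 2π×1456/60 = 152.5 rad/s
τ = P_out/ω = 173124/152.5 = 1140 N·m

1140 N·m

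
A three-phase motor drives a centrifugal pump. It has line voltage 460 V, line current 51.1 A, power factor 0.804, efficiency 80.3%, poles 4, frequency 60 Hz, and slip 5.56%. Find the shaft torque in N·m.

148 N·m

P_in = √3·V·I·cosφ = 1.732 × 460 × 51.1 × 0.804 = 32733 W
P_out = η·P_in = 0.803 × 32733 = 26285 W
n_s = 120×60/4 = 1800 rpm; n = 1800×(1−0.0556) = 1700 rpm
ω = 2π×1700/60 = 178 rad/s
τ = P_out/ω = 26285/178 = 148 N·m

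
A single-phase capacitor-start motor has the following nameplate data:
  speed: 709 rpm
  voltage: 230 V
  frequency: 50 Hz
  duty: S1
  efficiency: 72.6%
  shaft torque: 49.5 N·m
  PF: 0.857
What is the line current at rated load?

25.7 A

ω = 2π×709/60 = 74.25 rad/s; P_out = τω = 49.5 × 74.25 = 3675 W
P_in = P_out / η = 3675 / 0.726 = 5062 W
I = P_in / (V·cosφ) = 5062 / (230 × 0.857) = 25.7 A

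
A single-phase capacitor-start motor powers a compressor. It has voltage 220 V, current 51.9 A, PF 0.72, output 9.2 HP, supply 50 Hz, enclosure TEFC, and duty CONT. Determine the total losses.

1360 W

P_in = V·I·cosφ = 220×51.9×0.72 = 8221 W
P_out = 9.2×746 = 6863 W
Losses = P_in − P_out = 8221 − 6863 = 1358 W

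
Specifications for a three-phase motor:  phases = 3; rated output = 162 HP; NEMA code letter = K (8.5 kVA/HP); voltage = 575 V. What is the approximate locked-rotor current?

S_LR = 8.5 × 162 = 1377 kVA
I_LR = S_LR/(√3·V_L) = 1377000/(1.732×575) = 1380 A

1380 A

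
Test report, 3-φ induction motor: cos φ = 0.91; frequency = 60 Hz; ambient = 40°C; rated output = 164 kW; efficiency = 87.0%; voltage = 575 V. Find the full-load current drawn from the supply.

208 A

P_out = 164 kW = 164000 W
P_in = P_out / η = 164000 / 0.870 = 188506 W
I_L = P_in / (√3·V_L·cosφ) = 188506 / (1.732 × 575 × 0.91) = 208 A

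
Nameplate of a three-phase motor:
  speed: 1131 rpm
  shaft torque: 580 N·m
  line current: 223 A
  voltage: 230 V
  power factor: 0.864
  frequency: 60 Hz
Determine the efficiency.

ω = 2π × 1131/60 = 118.4 rad/s; P_out = τω = 580 × 118.4 = 68672 W
P_in = √3·V_L·I_L·cosφ = 1.732 × 230 × 223 × 0.864 = 76753 W
η = P_out / P_in = 68672 / 76753 = 0.895 = 89.5%

89.5 %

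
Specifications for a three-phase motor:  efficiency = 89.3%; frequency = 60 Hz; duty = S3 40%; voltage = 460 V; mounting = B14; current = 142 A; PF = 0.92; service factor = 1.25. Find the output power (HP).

P_in = √3·V·I·cosφ = 1.732 × 460 × 142 × 0.92 = 104084 W
P_out = η·P_in = 0.893 × 104084 = 92947 W
= 92947/746 = 125 HP

125 HP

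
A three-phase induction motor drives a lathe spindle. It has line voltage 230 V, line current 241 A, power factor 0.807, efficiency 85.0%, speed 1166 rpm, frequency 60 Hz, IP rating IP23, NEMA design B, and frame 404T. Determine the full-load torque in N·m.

539 N·m

P_in = √3·V·I·cosφ = 1.732 × 230 × 241 × 0.807 = 77476 W
P_out = η·P_in = 0.85 × 77476 = 65855 W
n = 1166 rpm
ω = 2π×1166/60 = 122.1 rad/s
τ = P_out/ω = 65855/122.1 = 539 N·m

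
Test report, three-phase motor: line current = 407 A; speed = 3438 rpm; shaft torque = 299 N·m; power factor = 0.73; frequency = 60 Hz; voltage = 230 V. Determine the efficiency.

90.9 %

ω = 2π × 3438/60 = 360 rad/s; P_out = τω = 299 × 360 = 107640 W
P_in = √3·V_L·I_L·cosφ = 1.732 × 230 × 407 × 0.73 = 118357 W
η = P_out / P_in = 107640 / 118357 = 0.909 = 90.9%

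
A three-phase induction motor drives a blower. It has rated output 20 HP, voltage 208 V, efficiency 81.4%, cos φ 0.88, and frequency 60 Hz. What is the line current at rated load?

57.8 A

P_out = 20 × 746 = 14920 W
P_in = P_out / η = 14920 / 0.814 = 18329 W
I_L = P_in / (√3·V_L·cosφ) = 18329 / (1.732 × 208 × 0.88) = 57.8 A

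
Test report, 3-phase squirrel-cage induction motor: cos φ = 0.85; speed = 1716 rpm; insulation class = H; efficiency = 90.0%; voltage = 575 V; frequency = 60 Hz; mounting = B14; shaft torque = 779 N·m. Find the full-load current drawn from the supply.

184 A

ω = 2π×1716/60 = 179.7 rad/s; P_out = τω = 779 × 179.7 = 139986 W
P_in = P_out / η = 139986 / 0.900 = 155540 W
I_L = P_in / (√3·V_L·cosφ) = 155540 / (1.732 × 575 × 0.85) = 184 A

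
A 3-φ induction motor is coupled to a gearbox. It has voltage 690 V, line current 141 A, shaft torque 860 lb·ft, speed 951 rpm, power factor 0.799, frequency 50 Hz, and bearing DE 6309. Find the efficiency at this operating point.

τ = 860 lb·ft × 1.356 = 1166 N·m
ω = 2π × 951/60 = 99.59 rad/s; P_out = τω = 1166 × 99.59 = 116122 W
P_in = √3·V_L·I_L·cosφ = 1.732 × 690 × 141 × 0.799 = 134637 W
η = P_out / P_in = 116122 / 134637 = 0.862 = 86.2%

86.2 %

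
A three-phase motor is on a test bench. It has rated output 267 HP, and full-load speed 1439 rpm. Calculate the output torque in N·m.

1320 N·m

P_out = 267 × 746 = 199182 W
ω = 2π × 1439/60 = 150.7 rad/s
τ = P_out/ω = 199182/150.7 = 1320 N·m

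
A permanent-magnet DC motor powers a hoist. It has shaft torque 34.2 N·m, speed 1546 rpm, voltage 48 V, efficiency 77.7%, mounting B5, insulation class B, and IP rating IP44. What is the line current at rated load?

148 A

ω = 2π×1546/60 = 161.9 rad/s; P_out = τω = 34.2 × 161.9 = 5537 W
P_in = P_out / η = 5537 / 0.777 = 7126 W
I = P_in / V = 7126 / 48 = 148 A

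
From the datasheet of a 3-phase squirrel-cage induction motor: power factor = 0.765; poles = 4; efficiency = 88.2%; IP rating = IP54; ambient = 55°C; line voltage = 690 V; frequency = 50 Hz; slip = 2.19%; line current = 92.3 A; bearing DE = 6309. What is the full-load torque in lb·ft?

P_in = √3·V·I·cosφ = 1.732 × 690 × 92.3 × 0.765 = 84384 W
P_out = η·P_in = 0.882 × 84384 = 74427 W
n_s = 120×50/4 = 1500 rpm; n = 1500×(1−0.0219) = 1467 rpm
ω = 2π×1467/60 = 153.6 rad/s
τ = P_out/ω = 74427/153.6 = 484.6 N·m
In lb·ft: 484.6/1.356 = 357 lb·ft

357 lb·ft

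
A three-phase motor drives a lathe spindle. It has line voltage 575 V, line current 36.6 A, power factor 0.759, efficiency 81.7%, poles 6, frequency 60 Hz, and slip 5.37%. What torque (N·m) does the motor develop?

190 N·m

P_in = √3·V·I·cosφ = 1.732 × 575 × 36.6 × 0.759 = 27666 W
P_out = η·P_in = 0.817 × 27666 = 22603 W
n_s = 120×60/6 = 1200 rpm; n = 1200×(1−0.0537) = 1136 rpm
ω = 2π×1136/60 = 119 rad/s
τ = P_out/ω = 22603/119 = 190 N·m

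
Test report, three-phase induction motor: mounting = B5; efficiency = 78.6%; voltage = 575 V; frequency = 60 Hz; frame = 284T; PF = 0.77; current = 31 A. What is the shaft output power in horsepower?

25 HP

P_in = √3·V·I·cosφ = 1.732 × 575 × 31 × 0.77 = 23772 W
P_out = η·P_in = 0.786 × 23772 = 18685 W
= 18685/746 = 25 HP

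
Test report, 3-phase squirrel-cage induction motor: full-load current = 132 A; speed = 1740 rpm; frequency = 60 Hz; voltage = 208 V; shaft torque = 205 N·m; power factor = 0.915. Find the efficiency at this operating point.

ω = 2π × 1740/60 = 182.2 rad/s; P_out = τω = 205 × 182.2 = 37351 W
P_in = √3·V_L·I_L·cosφ = 1.732 × 208 × 132 × 0.915 = 43512 W
η = P_out / P_in = 37351 / 43512 = 0.858 = 85.8%

85.8 %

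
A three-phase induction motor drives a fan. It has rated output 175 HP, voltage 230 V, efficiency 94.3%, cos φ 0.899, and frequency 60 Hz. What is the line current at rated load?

P_out = 175 × 746 = 130550 W
P_in = P_out / η = 130550 / 0.943 = 138441 W
I_L = P_in / (√3·V_L·cosφ) = 138441 / (1.732 × 230 × 0.899) = 387 A

387 A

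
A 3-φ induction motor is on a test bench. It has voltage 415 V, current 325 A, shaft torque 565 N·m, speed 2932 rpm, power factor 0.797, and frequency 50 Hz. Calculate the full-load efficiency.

93.2 %

ω = 2π × 2932/60 = 307 rad/s; P_out = τω = 565 × 307 = 173455 W
P_in = √3·V_L·I_L·cosφ = 1.732 × 415 × 325 × 0.797 = 186182 W
η = P_out / P_in = 173455 / 186182 = 0.932 = 93.2%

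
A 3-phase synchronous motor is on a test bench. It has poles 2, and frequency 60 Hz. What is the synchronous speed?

3600 rpm

n_s = 120f/p = 120×60/2 = 3600 rpm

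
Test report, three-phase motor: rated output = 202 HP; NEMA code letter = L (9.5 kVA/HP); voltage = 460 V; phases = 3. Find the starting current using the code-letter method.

S_LR = 9.5 × 202 = 1919 kVA
I_LR = S_LR/(√3·V_L) = 1919000/(1.732×460) = 2410 A

2410 A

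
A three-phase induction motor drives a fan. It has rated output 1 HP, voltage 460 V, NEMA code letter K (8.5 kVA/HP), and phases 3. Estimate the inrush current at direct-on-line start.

10.7 A

S_LR = 8.5 × 1 = 8.5 kVA
I_LR = S_LR/(√3·V_L) = 8500/(1.732×460) = 10.7 A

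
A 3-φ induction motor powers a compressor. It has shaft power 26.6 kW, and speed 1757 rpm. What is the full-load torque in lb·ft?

ω = 2π × 1757/60 = 184 rad/s
τ = P/ω = 26600/184 = 144.6 N·m
In lb·ft: 144.6/1.356 = 107 lb·ft

107 lb·ft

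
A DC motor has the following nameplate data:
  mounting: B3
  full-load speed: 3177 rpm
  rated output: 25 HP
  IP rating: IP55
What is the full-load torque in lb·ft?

41.3 lb·ft

P_out = 25 × 746 = 18650 W
ω = 2π × 3177/60 = 332.7 rad/s
τ = P_out/ω = 18650/332.7 = 56.06 N·m
In lb·ft: 56.06/1.356 = 41.3 lb·ft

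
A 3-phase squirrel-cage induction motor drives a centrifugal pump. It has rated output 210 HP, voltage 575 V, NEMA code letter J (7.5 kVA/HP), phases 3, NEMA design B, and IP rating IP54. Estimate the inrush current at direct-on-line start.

S_LR = 7.5 × 210 = 1575 kVA
I_LR = S_LR/(√3·V_L) = 1575000/(1.732×575) = 1580 A

1580 A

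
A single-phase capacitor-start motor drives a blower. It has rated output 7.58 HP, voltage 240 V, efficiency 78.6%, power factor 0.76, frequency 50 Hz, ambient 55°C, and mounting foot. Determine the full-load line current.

P_out = 7.58 × 746 = 5655 W
P_in = P_out / η = 5655 / 0.786 = 7195 W
I = P_in / (V·cosφ) = 7195 / (240 × 0.76) = 39.4 A

39.4 A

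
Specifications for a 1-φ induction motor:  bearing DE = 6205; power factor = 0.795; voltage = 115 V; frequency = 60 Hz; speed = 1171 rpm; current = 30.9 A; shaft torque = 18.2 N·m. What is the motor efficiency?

ω = 2π × 1171/60 = 122.6 rad/s; P_out = τω = 18.2 × 122.6 = 2231 W
P_in = V·I·cosφ = 115 × 30.9 × 0.795 = 2825 W
η = P_out / P_in = 2231 / 2825 = 0.790 = 79.0%

79.0 %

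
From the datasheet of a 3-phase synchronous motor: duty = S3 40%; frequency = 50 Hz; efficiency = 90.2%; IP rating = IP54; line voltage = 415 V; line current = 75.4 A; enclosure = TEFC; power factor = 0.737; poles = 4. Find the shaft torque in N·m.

P_in = √3·V·I·cosφ = 1.732 × 415 × 75.4 × 0.737 = 39942 W
P_out = η·P_in = 0.902 × 39942 = 36028 W
n = n_s = 120×50/4 = 1500 rpm (synchronous)
ω = 2π×1500/60 = 157.1 rad/s
τ = P_out/ω = 36028/157.1 = 229 N·m

229 N·m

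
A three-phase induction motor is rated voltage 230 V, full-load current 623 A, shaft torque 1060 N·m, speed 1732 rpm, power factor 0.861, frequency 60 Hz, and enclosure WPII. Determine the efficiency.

ω = 2π × 1732/60 = 181.4 rad/s; P_out = τω = 1060 × 181.4 = 192284 W
P_in = √3·V_L·I_L·cosφ = 1.732 × 230 × 623 × 0.861 = 213681 W
η = P_out / P_in = 192284 / 213681 = 0.900 = 90.0%

90.0 %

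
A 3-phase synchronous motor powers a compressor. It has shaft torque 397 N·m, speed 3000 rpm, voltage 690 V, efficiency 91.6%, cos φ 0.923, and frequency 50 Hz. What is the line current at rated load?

ω = 2π×3000/60 = 314.2 rad/s; P_out = τω = 397 × 314.2 = 124737 W
P_in = P_out / η = 124737 / 0.916 = 136176 W
I_L = P_in / (√3·V_L·cosφ) = 136176 / (1.732 × 690 × 0.923) = 123 A

123 A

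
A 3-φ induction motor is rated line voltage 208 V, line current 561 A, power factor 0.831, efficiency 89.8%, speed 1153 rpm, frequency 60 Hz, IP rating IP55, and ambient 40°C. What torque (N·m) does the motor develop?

1250 N·m

P_in = √3·V·I·cosφ = 1.732 × 208 × 561 × 0.831 = 167948 W
P_out = η·P_in = 0.898 × 167948 = 150817 W
n = 1153 rpm
ω = 2π×1153/60 = 120.7 rad/s
τ = P_out/ω = 150817/120.7 = 1250 N·m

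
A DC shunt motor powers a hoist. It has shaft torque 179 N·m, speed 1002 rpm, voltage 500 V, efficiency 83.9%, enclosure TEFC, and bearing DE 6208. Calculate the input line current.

44.8 A

ω = 2π×1002/60 = 104.9 rad/s; P_out = τω = 179 × 104.9 = 18777 W
P_in = P_out / η = 18777 / 0.839 = 22380 W
I = P_in / V = 22380 / 500 = 44.8 A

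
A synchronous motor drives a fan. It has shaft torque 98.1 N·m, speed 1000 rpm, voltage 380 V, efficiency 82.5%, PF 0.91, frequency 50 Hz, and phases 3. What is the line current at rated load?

20.8 A

ω = 2π×1000/60 = 104.7 rad/s; P_out = τω = 98.1 × 104.7 = 10271 W
P_in = P_out / η = 10271 / 0.825 = 12450 W
I_L = P_in / (√3·V_L·cosφ) = 12450 / (1.732 × 380 × 0.91) = 20.8 A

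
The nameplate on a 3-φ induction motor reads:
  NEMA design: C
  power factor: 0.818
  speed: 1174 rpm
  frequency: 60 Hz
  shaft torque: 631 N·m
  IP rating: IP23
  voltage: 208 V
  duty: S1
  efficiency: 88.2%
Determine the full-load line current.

298 A

ω = 2π×1174/60 = 122.9 rad/s; P_out = τω = 631 × 122.9 = 77550 W
P_in = P_out / η = 77550 / 0.882 = 87925 W
I_L = P_in / (√3·V_L·cosφ) = 87925 / (1.732 × 208 × 0.818) = 298 A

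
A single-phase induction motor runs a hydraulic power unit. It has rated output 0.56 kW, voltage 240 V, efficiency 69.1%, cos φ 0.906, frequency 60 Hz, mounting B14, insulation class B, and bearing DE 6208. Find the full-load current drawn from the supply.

P_out = 0.56 kW = 560 W
P_in = P_out / η = 560 / 0.691 = 810 W
I = P_in / (V·cosφ) = 810 / (240 × 0.906) = 3.73 A

3.73 A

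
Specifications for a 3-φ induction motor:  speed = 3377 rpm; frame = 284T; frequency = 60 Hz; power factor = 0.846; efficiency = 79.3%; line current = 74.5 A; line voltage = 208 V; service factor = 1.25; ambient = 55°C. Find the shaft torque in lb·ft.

37.6 lb·ft

P_in = √3·V·I·cosφ = 1.732 × 208 × 74.5 × 0.846 = 22706 W
P_out = η·P_in = 0.793 × 22706 = 18006 W
n = 3377 rpm
ω = 2π×3377/60 = 353.6 rad/s
τ = P_out/ω = 18006/353.6 = 50.92 N·m
In lb·ft: 50.92/1.356 = 37.6 lb·ft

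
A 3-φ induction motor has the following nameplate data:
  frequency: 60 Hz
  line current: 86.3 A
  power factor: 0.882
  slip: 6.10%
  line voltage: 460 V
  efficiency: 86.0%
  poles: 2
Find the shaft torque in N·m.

P_in = √3·V·I·cosφ = 1.732 × 460 × 86.3 × 0.882 = 60644 W
P_out = η·P_in = 0.86 × 60644 = 52154 W
n_s = 120×60/2 = 3600 rpm; n = 3600×(1−0.061) = 3380 rpm
ω = 2π×3380/60 = 354 rad/s
τ = P_out/ω = 52154/354 = 147 N·m

147 N·m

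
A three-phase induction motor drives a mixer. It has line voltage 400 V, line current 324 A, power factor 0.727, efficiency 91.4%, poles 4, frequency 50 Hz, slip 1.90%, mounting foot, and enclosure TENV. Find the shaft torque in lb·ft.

P_in = √3·V·I·cosφ = 1.732 × 400 × 324 × 0.727 = 163188 W
P_out = η·P_in = 0.914 × 163188 = 149154 W
n_s = 120×50/4 = 1500 rpm; n = 1500×(1−0.019) = 1472 rpm
ω = 2π×1472/60 = 154.1 rad/s
τ = P_out/ω = 149154/154.1 = 967.9 N·m
In lb·ft: 967.9/1.356 = 714 lb·ft

714 lb·ft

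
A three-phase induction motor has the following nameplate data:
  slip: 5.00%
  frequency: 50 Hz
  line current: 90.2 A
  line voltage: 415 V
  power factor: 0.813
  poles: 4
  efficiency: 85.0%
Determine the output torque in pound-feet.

P_in = √3·V·I·cosφ = 1.732 × 415 × 90.2 × 0.813 = 52710 W
P_out = η·P_in = 0.85 × 52710 = 44804 W
n_s = 120×50/4 = 1500 rpm; n = 1500×(1−0.05) = 1425 rpm
ω = 2π×1425/60 = 149.2 rad/s
τ = P_out/ω = 44804/149.2 = 300.3 N·m
In lb·ft: 300.3/1.356 = 221 lb·ft

221 lb·ft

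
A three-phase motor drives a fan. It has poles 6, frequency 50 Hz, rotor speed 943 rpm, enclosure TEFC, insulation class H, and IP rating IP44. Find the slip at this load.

5.70 %

n_s = 120f/p = 120×50/6 = 1000 rpm
s = (n_s − n)/n_s = (1000 − 943)/1000 = 0.0570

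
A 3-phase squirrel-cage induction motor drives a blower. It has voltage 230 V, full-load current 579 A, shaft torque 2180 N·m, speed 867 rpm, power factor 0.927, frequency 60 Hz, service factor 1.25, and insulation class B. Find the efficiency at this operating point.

ω = 2π × 867/60 = 90.79 rad/s; P_out = τω = 2180 × 90.79 = 197922 W
P_in = √3·V_L·I_L·cosφ = 1.732 × 230 × 579 × 0.927 = 213813 W
η = P_out / P_in = 197922 / 213813 = 0.926 = 92.6%

92.6 %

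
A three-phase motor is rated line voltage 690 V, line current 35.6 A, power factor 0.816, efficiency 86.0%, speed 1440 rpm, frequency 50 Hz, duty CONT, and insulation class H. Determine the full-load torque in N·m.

198 N·m

P_in = √3·V·I·cosφ = 1.732 × 690 × 35.6 × 0.816 = 34717 W
P_out = η·P_in = 0.86 × 34717 = 29857 W
n = 1440 rpm
ω = 2π×1440/60 = 150.8 rad/s
τ = P_out/ω = 29857/150.8 = 198 N·m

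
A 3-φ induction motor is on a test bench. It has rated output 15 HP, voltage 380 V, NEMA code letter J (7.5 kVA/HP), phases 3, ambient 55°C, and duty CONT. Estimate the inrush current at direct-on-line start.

171 A

S_LR = 7.5 × 15 = 112.5 kVA
I_LR = S_LR/(√3·V_L) = 112500/(1.732×380) = 171 A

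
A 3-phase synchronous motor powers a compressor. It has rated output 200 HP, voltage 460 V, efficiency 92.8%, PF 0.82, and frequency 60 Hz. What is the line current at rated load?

P_out = 200 × 746 = 149200 W
P_in = P_out / η = 149200 / 0.928 = 160776 W
I_L = P_in / (√3·V_L·cosφ) = 160776 / (1.732 × 460 × 0.82) = 246 A

246 A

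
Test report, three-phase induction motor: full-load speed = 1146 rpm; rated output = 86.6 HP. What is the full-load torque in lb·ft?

397 lb·ft

P_out = 86.6 × 746 = 64604 W
ω = 2π × 1146/60 = 120 rad/s
τ = P_out/ω = 64604/120 = 538.4 N·m
In lb·ft: 538.4/1.356 = 397 lb·ft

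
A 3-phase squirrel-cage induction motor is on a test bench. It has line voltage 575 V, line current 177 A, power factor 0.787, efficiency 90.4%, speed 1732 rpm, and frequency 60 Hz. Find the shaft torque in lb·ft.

P_in = √3·V·I·cosφ = 1.732 × 575 × 177 × 0.787 = 138728 W
P_out = η·P_in = 0.904 × 138728 = 125410 W
n = 1732 rpm
ω = 2π×1732/60 = 181.4 rad/s
τ = P_out/ω = 125410/181.4 = 691.3 N·m
In lb·ft: 691.3/1.356 = 510 lb·ft

510 lb·ft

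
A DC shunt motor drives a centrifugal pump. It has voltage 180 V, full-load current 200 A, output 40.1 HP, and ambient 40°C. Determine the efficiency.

83.1 %

P_out = 40.1 × 746 = 29915 W
P_in = V·I = 180 × 200 = 36000 W
η = P_out / P_in = 29915 / 36000 = 0.831 = 83.1%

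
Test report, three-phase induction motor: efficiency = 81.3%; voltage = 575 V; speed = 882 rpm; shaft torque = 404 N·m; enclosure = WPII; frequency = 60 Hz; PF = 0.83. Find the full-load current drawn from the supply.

55.5 A

ω = 2π×882/60 = 92.36 rad/s; P_out = τω = 404 × 92.36 = 37313 W
P_in = P_out / η = 37313 / 0.813 = 45895 W
I_L = P_in / (√3·V_L·cosφ) = 45895 / (1.732 × 575 × 0.83) = 55.5 A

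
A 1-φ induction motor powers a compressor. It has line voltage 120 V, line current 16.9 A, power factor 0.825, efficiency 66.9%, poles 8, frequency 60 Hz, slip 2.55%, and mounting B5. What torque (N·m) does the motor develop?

12.2 N·m

P_in = V·I·cosφ = 120 × 16.9 × 0.825 = 1673 W
P_out = η·P_in = 0.669 × 1673 = 1119 W
n_s = 120×60/8 = 900 rpm; n = 900×(1−0.0255) = 877 rpm
ω = 2π×877/60 = 91.84 rad/s
τ = P_out/ω = 1119/91.84 = 12.2 N·m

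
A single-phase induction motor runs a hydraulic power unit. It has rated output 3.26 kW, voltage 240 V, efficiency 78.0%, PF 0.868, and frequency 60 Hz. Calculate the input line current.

P_out = 3.26 kW = 3260 W
P_in = P_out / η = 3260 / 0.780 = 4179 W
I = P_in / (V·cosφ) = 4179 / (240 × 0.868) = 20.1 A

20.1 A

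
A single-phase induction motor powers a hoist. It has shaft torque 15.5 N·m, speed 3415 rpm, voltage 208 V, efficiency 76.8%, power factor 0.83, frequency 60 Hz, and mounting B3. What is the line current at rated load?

41.8 A

ω = 2π×3415/60 = 357.6 rad/s; P_out = τω = 15.5 × 357.6 = 5543 W
P_in = P_out / η = 5543 / 0.768 = 7217 W
I = P_in / (V·cosφ) = 7217 / (208 × 0.83) = 41.8 A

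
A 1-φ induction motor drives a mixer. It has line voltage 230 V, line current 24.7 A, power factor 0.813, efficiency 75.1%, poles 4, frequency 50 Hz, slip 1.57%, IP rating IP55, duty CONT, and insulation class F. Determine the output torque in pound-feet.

16.5 lb·ft

P_in = V·I·cosφ = 230 × 24.7 × 0.813 = 4619 W
P_out = η·P_in = 0.751 × 4619 = 3469 W
n_s = 120×50/4 = 1500 rpm; n = 1500×(1−0.0157) = 1476 rpm
ω = 2π×1476/60 = 154.6 rad/s
τ = P_out/ω = 3469/154.6 = 22.44 N·m
In lb·ft: 22.44/1.356 = 16.5 lb·ft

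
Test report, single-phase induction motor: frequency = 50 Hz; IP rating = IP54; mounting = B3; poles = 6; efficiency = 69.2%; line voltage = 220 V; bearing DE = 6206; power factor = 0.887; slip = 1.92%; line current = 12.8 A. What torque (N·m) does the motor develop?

16.8 N·m

P_in = V·I·cosφ = 220 × 12.8 × 0.887 = 2498 W
P_out = η·P_in = 0.692 × 2498 = 1729 W
n_s = 120×50/6 = 1000 rpm; n = 1000×(1−0.0192) = 981 rpm
ω = 2π×981/60 = 102.7 rad/s
τ = P_out/ω = 1729/102.7 = 16.8 N·m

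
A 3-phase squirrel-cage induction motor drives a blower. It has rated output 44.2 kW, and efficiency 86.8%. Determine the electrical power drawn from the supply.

50.9 kW

P_out = 44200 W
P_in = P_out/η = 44200/0.868 = 50922 W = 50.9 kW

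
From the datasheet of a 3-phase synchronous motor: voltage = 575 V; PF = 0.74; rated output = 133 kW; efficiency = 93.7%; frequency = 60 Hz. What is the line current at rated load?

193 A

P_out = 133 kW = 133000 W
P_in = P_out / η = 133000 / 0.937 = 141942 W
I_L = P_in / (√3·V_L·cosφ) = 141942 / (1.732 × 575 × 0.74) = 193 A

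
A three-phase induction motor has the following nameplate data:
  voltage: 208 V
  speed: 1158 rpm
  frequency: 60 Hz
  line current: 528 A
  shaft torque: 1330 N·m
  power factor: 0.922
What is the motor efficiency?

92.0 %

ω = 2π × 1158/60 = 121.3 rad/s; P_out = τω = 1330 × 121.3 = 161329 W
P_in = √3·V_L·I_L·cosφ = 1.732 × 208 × 528 × 0.922 = 175378 W
η = P_out / P_in = 161329 / 175378 = 0.920 = 92.0%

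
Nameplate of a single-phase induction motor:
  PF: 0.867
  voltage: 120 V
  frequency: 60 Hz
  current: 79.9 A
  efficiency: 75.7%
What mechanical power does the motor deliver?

P_in = V·I·cosφ = 120 × 79.9 × 0.867 = 8313 W
P_out = η·P_in = 0.757 × 8313 = 6293 W

6.29 kW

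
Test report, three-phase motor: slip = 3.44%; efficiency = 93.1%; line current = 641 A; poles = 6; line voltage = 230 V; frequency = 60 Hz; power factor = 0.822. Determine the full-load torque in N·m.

P_in = √3·V·I·cosφ = 1.732 × 230 × 641 × 0.822 = 209897 W
P_out = η·P_in = 0.931 × 209897 = 195414 W
n_s = 120×60/6 = 1200 rpm; n = 1200×(1−0.0344) = 1159 rpm
ω = 2π×1159/60 = 121.4 rad/s
τ = P_out/ω = 195414/121.4 = 1610 N·m

1610 N·m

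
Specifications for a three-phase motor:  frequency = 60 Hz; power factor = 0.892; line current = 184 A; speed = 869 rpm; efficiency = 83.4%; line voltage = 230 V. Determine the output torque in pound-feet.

442 lb·ft

P_in = √3·V·I·cosφ = 1.732 × 230 × 184 × 0.892 = 65382 W
P_out = η·P_in = 0.834 × 65382 = 54529 W
n = 869 rpm
ω = 2π×869/60 = 91 rad/s
τ = P_out/ω = 54529/91 = 599.2 N·m
In lb·ft: 599.2/1.356 = 442 lb·ft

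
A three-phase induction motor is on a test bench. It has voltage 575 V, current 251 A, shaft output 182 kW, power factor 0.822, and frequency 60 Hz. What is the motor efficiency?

P_out = 182 kW = 182000 W
P_in = √3·V_L·I_L·cosφ = 1.732 × 575 × 251 × 0.822 = 205476 W
η = P_out / P_in = 182000 / 205476 = 0.886 = 88.6%

88.6 %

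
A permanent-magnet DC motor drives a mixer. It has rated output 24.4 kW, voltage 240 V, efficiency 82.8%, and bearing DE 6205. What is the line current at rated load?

P_out = 24.4 kW = 24400 W
P_in = P_out / η = 24400 / 0.828 = 29469 W
I = P_in / V = 29469 / 240 = 123 A

123 A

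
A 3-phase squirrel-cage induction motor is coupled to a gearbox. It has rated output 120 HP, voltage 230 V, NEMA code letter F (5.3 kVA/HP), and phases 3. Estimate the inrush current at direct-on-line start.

1600 A

S_LR = 5.3 × 120 = 636 kVA
I_LR = S_LR/(√3·V_L) = 636000/(1.732×230) = 1600 A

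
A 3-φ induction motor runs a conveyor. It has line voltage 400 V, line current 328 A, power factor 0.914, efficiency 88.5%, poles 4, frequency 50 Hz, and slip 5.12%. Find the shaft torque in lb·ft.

P_in = √3·V·I·cosφ = 1.732 × 400 × 328 × 0.914 = 207696 W
P_out = η·P_in = 0.885 × 207696 = 183811 W
n_s = 120×50/4 = 1500 rpm; n = 1500×(1−0.0512) = 1423 rpm
ω = 2π×1423/60 = 149 rad/s
τ = P_out/ω = 183811/149 = 1234 N·m
In lb·ft: 1234/1.356 = 910 lb·ft

910 lb·ft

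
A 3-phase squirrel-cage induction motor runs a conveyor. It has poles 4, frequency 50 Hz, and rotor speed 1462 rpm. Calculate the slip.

n_s = 120f/p = 120×50/4 = 1500 rpm
s = (n_s − n)/n_s = (1500 − 1462)/1500 = 0.0253

2.53 %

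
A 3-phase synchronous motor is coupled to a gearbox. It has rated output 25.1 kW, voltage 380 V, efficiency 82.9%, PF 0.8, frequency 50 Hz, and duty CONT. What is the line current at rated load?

P_out = 25.1 kW = 25100 W
P_in = P_out / η = 25100 / 0.829 = 30277 W
I_L = P_in / (√3·V_L·cosφ) = 30277 / (1.732 × 380 × 0.8) = 57.5 A

57.5 A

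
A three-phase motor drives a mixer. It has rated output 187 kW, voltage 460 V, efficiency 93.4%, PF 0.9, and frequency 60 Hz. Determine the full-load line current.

P_out = 187 kW = 187000 W
P_in = P_out / η = 187000 / 0.934 = 200214 W
I_L = P_in / (√3·V_L·cosφ) = 200214 / (1.732 × 460 × 0.9) = 279 A

279 A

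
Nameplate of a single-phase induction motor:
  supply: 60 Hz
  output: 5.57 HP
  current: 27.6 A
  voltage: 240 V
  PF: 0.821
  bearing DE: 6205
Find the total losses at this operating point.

P_in = V·I·cosφ = 240×27.6×0.821 = 5438 W
P_out = 5.57×746 = 4155 W
Losses = P_in − P_out = 5438 − 4155 = 1283 W

1280 W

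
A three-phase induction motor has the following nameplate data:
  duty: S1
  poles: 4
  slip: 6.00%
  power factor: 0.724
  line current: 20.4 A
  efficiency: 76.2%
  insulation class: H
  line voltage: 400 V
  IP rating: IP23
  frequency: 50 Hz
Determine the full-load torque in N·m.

52.8 N·m

P_in = √3·V·I·cosφ = 1.732 × 400 × 20.4 × 0.724 = 10232 W
P_out = η·P_in = 0.762 × 10232 = 7797 W
n_s = 120×50/4 = 1500 rpm; n = 1500×(1−0.06) = 1410 rpm
ω = 2π×1410/60 = 147.7 rad/s
τ = P_out/ω = 7797/147.7 = 52.8 N·m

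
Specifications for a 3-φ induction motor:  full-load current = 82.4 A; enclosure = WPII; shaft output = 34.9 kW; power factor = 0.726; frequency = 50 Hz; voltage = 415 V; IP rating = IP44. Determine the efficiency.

P_out = 34.9 kW = 34900 W
P_in = √3·V_L·I_L·cosφ = 1.732 × 415 × 82.4 × 0.726 = 42999 W
η = P_out / P_in = 34900 / 42999 = 0.812 = 81.2%

81.2 %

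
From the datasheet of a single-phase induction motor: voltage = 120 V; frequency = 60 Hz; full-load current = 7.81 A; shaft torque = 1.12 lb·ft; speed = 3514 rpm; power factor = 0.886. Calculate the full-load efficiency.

τ = 1.12 lb·ft × 1.356 = 1.519 N·m
ω = 2π × 3514/60 = 368 rad/s; P_out = τω = 1.519 × 368 = 559 W
P_in = V·I·cosφ = 120 × 7.81 × 0.886 = 830 W
η = P_out / P_in = 559 / 830 = 0.673 = 67.3%

67.3 %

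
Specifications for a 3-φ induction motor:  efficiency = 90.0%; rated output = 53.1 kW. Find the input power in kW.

59 kW

P_out = 53100 W
P_in = P_out/η = 53100/0.9 = 59000 W = 59 kW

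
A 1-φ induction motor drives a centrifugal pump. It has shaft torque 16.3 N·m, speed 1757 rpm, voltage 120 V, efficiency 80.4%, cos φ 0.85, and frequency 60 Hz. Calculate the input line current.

36.6 A

ω = 2π×1757/60 = 184 rad/s; P_out = τω = 16.3 × 184 = 2999 W
P_in = P_out / η = 2999 / 0.804 = 3730 W
I = P_in / (V·cosφ) = 3730 / (120 × 0.85) = 36.6 A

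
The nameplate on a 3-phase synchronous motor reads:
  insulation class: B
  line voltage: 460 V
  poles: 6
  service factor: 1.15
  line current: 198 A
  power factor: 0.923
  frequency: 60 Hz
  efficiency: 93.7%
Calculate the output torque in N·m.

P_in = √3·V·I·cosφ = 1.732 × 460 × 198 × 0.923 = 145604 W
P_out = η·P_in = 0.937 × 145604 = 136431 W
n = n_s = 120×60/6 = 1200 rpm (synchronous)
ω = 2π×1200/60 = 125.7 rad/s
τ = P_out/ω = 136431/125.7 = 1090 N·m

1090 N·m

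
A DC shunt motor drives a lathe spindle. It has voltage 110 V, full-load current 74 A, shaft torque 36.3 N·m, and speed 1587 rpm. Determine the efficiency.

74.1 %

ω = 2π × 1587/60 = 166.2 rad/s; P_out = τω = 36.3 × 166.2 = 6033 W
P_in = V·I = 110 × 74 = 8140 W
η = P_out / P_in = 6033 / 8140 = 0.741 = 74.1%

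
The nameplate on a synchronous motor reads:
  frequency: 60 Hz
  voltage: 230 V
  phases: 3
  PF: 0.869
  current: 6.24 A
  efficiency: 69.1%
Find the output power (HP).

2 HP

P_in = √3·V·I·cosφ = 1.732 × 230 × 6.24 × 0.869 = 2160 W
P_out = η·P_in = 0.691 × 2160 = 1493 W
= 1493/746 = 2 HP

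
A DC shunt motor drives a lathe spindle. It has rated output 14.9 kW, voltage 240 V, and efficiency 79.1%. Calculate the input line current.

P_out = 14.9 kW = 14900 W
P_in = P_out / η = 14900 / 0.791 = 18837 W
I = P_in / V = 18837 / 240 = 78.5 A

78.5 A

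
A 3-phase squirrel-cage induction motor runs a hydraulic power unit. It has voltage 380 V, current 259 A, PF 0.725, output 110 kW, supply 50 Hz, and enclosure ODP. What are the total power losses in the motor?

P_in = √3·V·I·cosφ = 1.732×380×259×0.725 = 123586 W
P_out = 110000 W
Losses = P_in − P_out = 123586 − 110000 = 13586 W

13.6 kW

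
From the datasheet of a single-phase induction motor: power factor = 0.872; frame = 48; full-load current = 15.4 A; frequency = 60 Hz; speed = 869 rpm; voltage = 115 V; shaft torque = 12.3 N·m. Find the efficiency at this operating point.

72.5 %

ω = 2π × 869/60 = 91 rad/s; P_out = τω = 12.3 × 91 = 1119 W
P_in = V·I·cosφ = 115 × 15.4 × 0.872 = 1544 W
η = P_out / P_in = 1119 / 1544 = 0.725 = 72.5%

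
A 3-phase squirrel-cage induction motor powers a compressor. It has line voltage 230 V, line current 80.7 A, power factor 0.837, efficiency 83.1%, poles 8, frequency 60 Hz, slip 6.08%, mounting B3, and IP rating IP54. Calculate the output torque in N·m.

253 N·m

P_in = √3·V·I·cosφ = 1.732 × 230 × 80.7 × 0.837 = 26908 W
P_out = η·P_in = 0.831 × 26908 = 22361 W
n_s = 120×60/8 = 900 rpm; n = 900×(1−0.0608) = 845 rpm
ω = 2π×845/60 = 88.49 rad/s
τ = P_out/ω = 22361/88.49 = 253 N·m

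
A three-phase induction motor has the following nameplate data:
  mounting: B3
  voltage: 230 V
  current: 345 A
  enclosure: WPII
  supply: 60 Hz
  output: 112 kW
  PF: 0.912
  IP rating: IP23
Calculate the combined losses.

P_in = √3·V·I·cosφ = 1.732×230×345×0.912 = 125340 W
P_out = 112000 W
Losses = P_in − P_out = 125340 − 112000 = 13340 W

13300 W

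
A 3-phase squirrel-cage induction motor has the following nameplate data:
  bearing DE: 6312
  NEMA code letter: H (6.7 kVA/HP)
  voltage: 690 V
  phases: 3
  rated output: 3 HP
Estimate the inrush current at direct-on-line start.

16.8 A

S_LR = 6.7 × 3 = 20.1 kVA
I_LR = S_LR/(√3·V_L) = 20100/(1.732×690) = 16.8 A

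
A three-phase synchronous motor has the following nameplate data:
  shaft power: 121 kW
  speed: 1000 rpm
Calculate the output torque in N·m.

ω = 2π × 1000/60 = 104.7 rad/s
τ = P/ω = 121000/104.7 = 1160 N·m

1160 N·m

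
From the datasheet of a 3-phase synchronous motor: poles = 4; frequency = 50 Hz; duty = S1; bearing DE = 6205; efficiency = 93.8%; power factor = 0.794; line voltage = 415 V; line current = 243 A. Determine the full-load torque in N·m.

P_in = √3·V·I·cosφ = 1.732 × 415 × 243 × 0.794 = 138683 W
P_out = η·P_in = 0.938 × 138683 = 130085 W
n = n_s = 120×50/4 = 1500 rpm (synchronous)
ω = 2π×1500/60 = 157.1 rad/s
τ = P_out/ω = 130085/157.1 = 828 N·m

828 N·m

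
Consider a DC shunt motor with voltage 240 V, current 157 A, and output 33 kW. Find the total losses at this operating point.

P_in = V·I = 240×157 = 37680 W
P_out = 33000 W
Losses = P_in − P_out = 37680 − 33000 = 4680 W

4680 W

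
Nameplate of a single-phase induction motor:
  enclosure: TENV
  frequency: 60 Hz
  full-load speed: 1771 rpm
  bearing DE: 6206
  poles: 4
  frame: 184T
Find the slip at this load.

n_s = 120f/p = 120×60/4 = 1800 rpm
s = (n_s − n)/n_s = (1800 − 1771)/1800 = 0.0161

1.61 %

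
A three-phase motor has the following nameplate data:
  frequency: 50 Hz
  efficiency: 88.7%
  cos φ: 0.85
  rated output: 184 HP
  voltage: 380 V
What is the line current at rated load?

277 A

P_out = 184 × 746 = 137264 W
P_in = P_out / η = 137264 / 0.887 = 154751 W
I_L = P_in / (√3·V_L·cosφ) = 154751 / (1.732 × 380 × 0.85) = 277 A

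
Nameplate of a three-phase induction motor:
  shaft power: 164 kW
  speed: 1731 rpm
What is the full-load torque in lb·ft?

ω = 2π × 1731/60 = 181.3 rad/s
τ = P/ω = 164000/181.3 = 904.6 N·m
In lb·ft: 904.6/1.356 = 667 lb·ft

667 lb·ft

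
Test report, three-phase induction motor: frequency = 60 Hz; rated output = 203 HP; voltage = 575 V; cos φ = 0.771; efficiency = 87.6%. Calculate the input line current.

P_out = 203 × 746 = 151438 W
P_in = P_out / η = 151438 / 0.876 = 172874 W
I_L = P_in / (√3·V_L·cosφ) = 172874 / (1.732 × 575 × 0.771) = 225 A

225 A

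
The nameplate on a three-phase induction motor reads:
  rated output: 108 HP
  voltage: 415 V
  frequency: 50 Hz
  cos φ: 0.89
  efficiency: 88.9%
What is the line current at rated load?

P_out = 108 × 746 = 80568 W
P_in = P_out / η = 80568 / 0.889 = 90628 W
I_L = P_in / (√3·V_L·cosφ) = 90628 / (1.732 × 415 × 0.89) = 142 A

142 A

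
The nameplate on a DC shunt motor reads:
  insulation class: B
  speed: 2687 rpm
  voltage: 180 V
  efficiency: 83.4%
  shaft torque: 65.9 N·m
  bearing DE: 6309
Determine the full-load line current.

124 A

ω = 2π×2687/60 = 281.4 rad/s; P_out = τω = 65.9 × 281.4 = 18544 W
P_in = P_out / η = 18544 / 0.834 = 22235 W
I = P_in / V = 22235 / 180 = 124 A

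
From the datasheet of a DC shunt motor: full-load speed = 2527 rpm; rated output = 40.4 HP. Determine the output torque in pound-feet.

P_out = 40.4 × 746 = 30138 W
ω = 2π × 2527/60 = 264.6 rad/s
τ = P_out/ω = 30138/264.6 = 113.9 N·m
In lb·ft: 113.9/1.356 = 84 lb·ft

84 lb·ft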